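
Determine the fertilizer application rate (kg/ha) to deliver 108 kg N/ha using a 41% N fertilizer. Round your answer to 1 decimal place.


Step 1: Fertilizer rate = target N / (N content / 100)
Step 2: Rate = 108 / (41 / 100)
Step 3: Rate = 108 / 0.41
Step 4: Rate = 263.4 kg/ha

263.4


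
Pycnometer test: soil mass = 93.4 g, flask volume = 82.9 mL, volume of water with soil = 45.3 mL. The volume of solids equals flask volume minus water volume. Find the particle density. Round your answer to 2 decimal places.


Step 1: Volume of solids = flask volume - water volume with soil
Step 2: V_solids = 82.9 - 45.3 = 37.6 mL
Step 3: Particle density = mass / V_solids = 93.4 / 37.6 = 2.48 g/cm^3

2.48


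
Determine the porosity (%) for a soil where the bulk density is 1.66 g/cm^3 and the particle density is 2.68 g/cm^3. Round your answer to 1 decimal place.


Step 1: Formula: n = 100 * (1 - BD / PD)
Step 2: n = 100 * (1 - 1.66 / 2.68)
Step 3: n = 100 * (1 - 0.6194)
Step 4: n = 38.1%

38.1


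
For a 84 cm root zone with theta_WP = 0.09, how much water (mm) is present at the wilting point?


Step 1: Water (mm) = theta_WP * depth * 10
Step 2: Water = 0.09 * 84 * 10
Step 3: Water = 75.6 mm

75.6


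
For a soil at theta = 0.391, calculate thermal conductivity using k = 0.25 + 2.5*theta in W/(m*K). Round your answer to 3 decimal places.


Step 1: k = 0.25 + 2.5 * theta
Step 2: k = 0.25 + 2.5 * 0.391
Step 3: k = 0.25 + 0.978
Step 4: k = 1.228 W/(m*K)

1.228


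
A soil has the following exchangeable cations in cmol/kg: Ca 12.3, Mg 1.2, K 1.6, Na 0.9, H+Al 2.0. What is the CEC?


Step 1: CEC = Ca + Mg + K + Na + (H+Al)
Step 2: CEC = 12.3 + 1.2 + 1.6 + 0.9 + 2.0
Step 3: CEC = 18.0 cmol/kg

18.0


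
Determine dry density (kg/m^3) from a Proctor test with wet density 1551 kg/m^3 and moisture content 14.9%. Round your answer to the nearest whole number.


Step 1: Dry density = wet density / (1 + w/100)
Step 2: Dry density = 1551 / (1 + 14.9/100)
Step 3: Dry density = 1551 / 1.149
Step 4: Dry density = 1350 kg/m^3

1350


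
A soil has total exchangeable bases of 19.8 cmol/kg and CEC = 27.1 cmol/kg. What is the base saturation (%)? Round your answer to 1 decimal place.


Step 1: BS = 100 * (sum of bases) / CEC
Step 2: BS = 100 * 19.8 / 27.1
Step 3: BS = 73.1%

73.1


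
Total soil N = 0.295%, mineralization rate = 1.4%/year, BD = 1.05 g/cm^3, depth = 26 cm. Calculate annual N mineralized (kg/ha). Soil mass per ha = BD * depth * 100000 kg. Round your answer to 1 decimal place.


Step 1: Soil mass per ha = BD * depth * 100000 = 1.05 * 26 * 100000 = 2730000 kg
Step 2: Total N pool = soil mass * N%/100 = 2730000 * 0.295/100 = 8053.5 kg/ha
Step 3: N mineralized = N pool * rate%/100 = 8053.5 * 1.4/100 = 112.7 kg/ha/yr

112.7


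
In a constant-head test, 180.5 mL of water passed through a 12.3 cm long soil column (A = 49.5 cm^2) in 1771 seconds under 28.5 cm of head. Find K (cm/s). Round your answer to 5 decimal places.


Step 1: K = Q * L / (A * t * h)
Step 2: Numerator = 180.5 * 12.3 = 2220.15
Step 3: Denominator = 49.5 * 1771 * 28.5 = 2498438.25
Step 4: K = 2220.15 / 2498438.25 = 0.00089 cm/s

0.00089


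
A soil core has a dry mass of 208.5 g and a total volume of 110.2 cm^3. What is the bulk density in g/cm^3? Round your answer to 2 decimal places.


Step 1: Identify the formula: BD = dry mass / volume
Step 2: Substitute values: BD = 208.5 / 110.2
Step 3: BD = 1.89 g/cm^3

1.89


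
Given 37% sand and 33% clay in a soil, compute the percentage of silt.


Step 1: sand + silt + clay = 100%
Step 2: silt = 100 - sand - clay
Step 3: silt = 100 - 37 - 33
Step 4: silt = 30%

30


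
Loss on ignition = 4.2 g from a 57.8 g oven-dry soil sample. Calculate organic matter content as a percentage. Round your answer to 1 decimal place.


Step 1: OM% = 100 * LOI / sample mass
Step 2: OM = 100 * 4.2 / 57.8
Step 3: OM = 7.3%

7.3


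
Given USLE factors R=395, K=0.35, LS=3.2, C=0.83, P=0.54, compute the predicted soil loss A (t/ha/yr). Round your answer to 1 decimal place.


Step 1: A = R * K * LS * C * P
Step 2: R * K = 395 * 0.35 = 138.25
Step 3: (R*K) * LS = 138.25 * 3.2 = 442.4
Step 4: * C * P = 442.4 * 0.83 * 0.54 = 198.3
Step 5: A = 198.3 t/(ha*yr)

198.3


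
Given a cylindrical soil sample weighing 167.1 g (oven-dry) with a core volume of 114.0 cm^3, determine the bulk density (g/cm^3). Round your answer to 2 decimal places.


Step 1: Identify the formula: BD = dry mass / volume
Step 2: Substitute values: BD = 167.1 / 114.0
Step 3: BD = 1.47 g/cm^3

1.47


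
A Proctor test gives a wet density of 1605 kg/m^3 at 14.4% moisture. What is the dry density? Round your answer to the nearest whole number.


Step 1: Dry density = wet density / (1 + w/100)
Step 2: Dry density = 1605 / (1 + 14.4/100)
Step 3: Dry density = 1605 / 1.144
Step 4: Dry density = 1403 kg/m^3

1403


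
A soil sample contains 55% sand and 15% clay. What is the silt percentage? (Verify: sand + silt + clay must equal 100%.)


Step 1: sand + silt + clay = 100%
Step 2: silt = 100 - sand - clay
Step 3: silt = 100 - 55 - 15
Step 4: silt = 30%

30


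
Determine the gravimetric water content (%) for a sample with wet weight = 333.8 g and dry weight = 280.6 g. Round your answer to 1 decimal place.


Step 1: Water mass = wet - dry = 333.8 - 280.6 = 53.2 g
Step 2: w = 100 * water mass / dry mass
Step 3: w = 100 * 53.2 / 280.6 = 19.0%

19.0


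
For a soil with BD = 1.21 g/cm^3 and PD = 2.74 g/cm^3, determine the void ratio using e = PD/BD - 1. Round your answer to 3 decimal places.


Step 1: e = PD / BD - 1
Step 2: e = 2.74 / 1.21 - 1
Step 3: e = 2.26446 - 1
Step 4: e = 1.264

1.264


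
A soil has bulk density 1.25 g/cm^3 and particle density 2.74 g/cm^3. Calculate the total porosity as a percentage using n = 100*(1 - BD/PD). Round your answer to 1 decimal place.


Step 1: Formula: n = 100 * (1 - BD / PD)
Step 2: n = 100 * (1 - 1.25 / 2.74)
Step 3: n = 100 * (1 - 0.4562)
Step 4: n = 54.4%

54.4


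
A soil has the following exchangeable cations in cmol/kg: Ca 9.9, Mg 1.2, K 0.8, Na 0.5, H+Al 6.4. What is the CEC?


Step 1: CEC = Ca + Mg + K + Na + (H+Al)
Step 2: CEC = 9.9 + 1.2 + 0.8 + 0.5 + 6.4
Step 3: CEC = 18.8 cmol/kg

18.8


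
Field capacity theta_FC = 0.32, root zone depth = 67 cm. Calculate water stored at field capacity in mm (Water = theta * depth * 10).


Step 1: Water (mm) = theta_FC * depth (cm) * 10
Step 2: Water = 0.32 * 67 * 10
Step 3: Water = 214.4 mm

214.4


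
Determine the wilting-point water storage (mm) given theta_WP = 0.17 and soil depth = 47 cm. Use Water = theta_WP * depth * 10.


Step 1: Water (mm) = theta_WP * depth * 10
Step 2: Water = 0.17 * 47 * 10
Step 3: Water = 79.9 mm

79.9


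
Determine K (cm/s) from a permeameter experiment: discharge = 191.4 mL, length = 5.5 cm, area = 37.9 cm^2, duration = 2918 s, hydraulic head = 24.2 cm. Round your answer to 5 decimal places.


Step 1: K = Q * L / (A * t * h)
Step 2: Numerator = 191.4 * 5.5 = 1052.7
Step 3: Denominator = 37.9 * 2918 * 24.2 = 2676331.24
Step 4: K = 1052.7 / 2676331.24 = 0.00039 cm/s

0.00039


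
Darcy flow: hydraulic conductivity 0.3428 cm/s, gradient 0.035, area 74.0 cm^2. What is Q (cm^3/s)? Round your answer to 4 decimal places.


Step 1: Apply Darcy's law: Q = K * i * A
Step 2: Q = 0.3428 * 0.035 * 74.0
Step 3: Q = 0.8879 cm^3/s

0.8879


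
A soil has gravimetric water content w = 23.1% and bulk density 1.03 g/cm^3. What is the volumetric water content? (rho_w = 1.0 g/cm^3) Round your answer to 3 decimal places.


Step 1: theta = (w / 100) * BD / rho_w
Step 2: theta = (23.1 / 100) * 1.03 / 1.0
Step 3: theta = 0.231 * 1.03
Step 4: theta = 0.238

0.238


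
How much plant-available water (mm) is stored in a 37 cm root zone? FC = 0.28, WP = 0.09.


Step 1: Available water = (FC - WP) * depth * 10
Step 2: AW = (0.28 - 0.09) * 37 * 10
Step 3: AW = 0.19 * 37 * 10
Step 4: AW = 70.3 mm

70.3


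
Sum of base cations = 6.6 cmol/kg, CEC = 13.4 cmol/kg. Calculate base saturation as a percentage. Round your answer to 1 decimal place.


Step 1: BS = 100 * (sum of bases) / CEC
Step 2: BS = 100 * 6.6 / 13.4
Step 3: BS = 49.3%

49.3


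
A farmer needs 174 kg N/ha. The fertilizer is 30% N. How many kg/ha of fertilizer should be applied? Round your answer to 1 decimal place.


Step 1: Fertilizer rate = target N / (N content / 100)
Step 2: Rate = 174 / (30 / 100)
Step 3: Rate = 174 / 0.3
Step 4: Rate = 580.0 kg/ha

580.0


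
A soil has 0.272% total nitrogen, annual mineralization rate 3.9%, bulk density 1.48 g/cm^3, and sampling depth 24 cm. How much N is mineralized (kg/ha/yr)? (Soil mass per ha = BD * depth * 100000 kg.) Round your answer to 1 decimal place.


Step 1: Soil mass per ha = BD * depth * 100000 = 1.48 * 24 * 100000 = 3552000 kg
Step 2: Total N pool = soil mass * N%/100 = 3552000 * 0.272/100 = 9661.44 kg/ha
Step 3: N mineralized = N pool * rate%/100 = 9661.44 * 3.9/100 = 376.8 kg/ha/yr

376.8


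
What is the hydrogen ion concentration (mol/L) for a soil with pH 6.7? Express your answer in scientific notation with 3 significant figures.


Step 1: [H+] = 10^(-pH)
Step 2: [H+] = 10^(-6.7)
Step 3: [H+] = 2.00e-07 mol/L

2.00e-07


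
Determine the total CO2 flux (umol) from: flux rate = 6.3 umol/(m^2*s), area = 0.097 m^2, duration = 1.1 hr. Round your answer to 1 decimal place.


Step 1: Convert time to seconds: 1.1 hr * 3600 = 3960.0 s
Step 2: Total = flux * area * time_s
Step 3: Total = 6.3 * 0.097 * 3960.0
Step 4: Total = 2420.0 umol

2420.0


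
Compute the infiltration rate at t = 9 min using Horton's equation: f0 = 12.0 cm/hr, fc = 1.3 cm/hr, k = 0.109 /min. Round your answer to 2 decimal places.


Step 1: f = fc + (f0 - fc) * exp(-k * t)
Step 2: exp(-0.109 * 9) = 0.374936
Step 3: f = 1.3 + (12.0 - 1.3) * 0.374936
Step 4: f = 1.3 + 10.7 * 0.374936
Step 5: f = 5.31 cm/hr

5.31


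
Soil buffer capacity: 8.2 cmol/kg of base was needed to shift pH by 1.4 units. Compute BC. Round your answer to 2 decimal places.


Step 1: BC = change in base / change in pH
Step 2: BC = 8.2 / 1.4
Step 3: BC = 5.86 cmol/(kg*pH unit)

5.86


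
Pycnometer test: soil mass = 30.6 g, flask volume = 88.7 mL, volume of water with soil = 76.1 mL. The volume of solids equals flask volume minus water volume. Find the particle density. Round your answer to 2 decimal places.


Step 1: Volume of solids = flask volume - water volume with soil
Step 2: V_solids = 88.7 - 76.1 = 12.6 mL
Step 3: Particle density = mass / V_solids = 30.6 / 12.6 = 2.43 g/cm^3

2.43


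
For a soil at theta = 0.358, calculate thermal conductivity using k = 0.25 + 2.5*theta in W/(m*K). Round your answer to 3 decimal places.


Step 1: k = 0.25 + 2.5 * theta
Step 2: k = 0.25 + 2.5 * 0.358
Step 3: k = 0.25 + 0.895
Step 4: k = 1.145 W/(m*K)

1.145


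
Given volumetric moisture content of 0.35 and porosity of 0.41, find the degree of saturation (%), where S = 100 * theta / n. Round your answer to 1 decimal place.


Step 1: S = 100 * theta_v / n
Step 2: S = 100 * 0.35 / 0.41
Step 3: S = 85.4%

85.4


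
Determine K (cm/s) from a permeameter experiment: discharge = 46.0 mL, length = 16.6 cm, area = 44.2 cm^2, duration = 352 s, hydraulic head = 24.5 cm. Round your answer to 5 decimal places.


Step 1: K = Q * L / (A * t * h)
Step 2: Numerator = 46.0 * 16.6 = 763.6
Step 3: Denominator = 44.2 * 352 * 24.5 = 381180.8
Step 4: K = 763.6 / 381180.8 = 0.002 cm/s

0.002


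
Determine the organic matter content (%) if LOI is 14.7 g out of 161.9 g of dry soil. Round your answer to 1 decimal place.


Step 1: OM% = 100 * LOI / sample mass
Step 2: OM = 100 * 14.7 / 161.9
Step 3: OM = 9.1%

9.1


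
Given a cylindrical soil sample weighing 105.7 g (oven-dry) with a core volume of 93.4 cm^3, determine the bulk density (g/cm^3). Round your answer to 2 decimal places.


Step 1: Identify the formula: BD = dry mass / volume
Step 2: Substitute values: BD = 105.7 / 93.4
Step 3: BD = 1.13 g/cm^3

1.13


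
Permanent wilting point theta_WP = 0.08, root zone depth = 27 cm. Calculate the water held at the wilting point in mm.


Step 1: Water (mm) = theta_WP * depth * 10
Step 2: Water = 0.08 * 27 * 10
Step 3: Water = 21.6 mm

21.6


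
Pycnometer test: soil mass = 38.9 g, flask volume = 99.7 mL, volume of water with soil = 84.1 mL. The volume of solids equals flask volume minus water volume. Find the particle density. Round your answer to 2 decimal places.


Step 1: Volume of solids = flask volume - water volume with soil
Step 2: V_solids = 99.7 - 84.1 = 15.6 mL
Step 3: Particle density = mass / V_solids = 38.9 / 15.6 = 2.49 g/cm^3

2.49


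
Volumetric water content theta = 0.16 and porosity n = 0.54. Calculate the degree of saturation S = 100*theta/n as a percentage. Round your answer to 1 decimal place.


Step 1: S = 100 * theta_v / n
Step 2: S = 100 * 0.16 / 0.54
Step 3: S = 29.6%

29.6


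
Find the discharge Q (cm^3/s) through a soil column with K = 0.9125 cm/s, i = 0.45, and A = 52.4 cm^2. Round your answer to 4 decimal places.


Step 1: Apply Darcy's law: Q = K * i * A
Step 2: Q = 0.9125 * 0.45 * 52.4
Step 3: Q = 21.5168 cm^3/s

21.5168


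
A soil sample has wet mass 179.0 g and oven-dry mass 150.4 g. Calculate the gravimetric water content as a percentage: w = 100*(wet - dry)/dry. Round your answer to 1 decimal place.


Step 1: Water mass = wet - dry = 179.0 - 150.4 = 28.6 g
Step 2: w = 100 * water mass / dry mass
Step 3: w = 100 * 28.6 / 150.4 = 19.0%

19.0


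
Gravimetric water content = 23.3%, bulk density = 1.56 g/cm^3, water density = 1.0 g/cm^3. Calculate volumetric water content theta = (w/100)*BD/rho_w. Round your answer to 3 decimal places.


Step 1: theta = (w / 100) * BD / rho_w
Step 2: theta = (23.3 / 100) * 1.56 / 1.0
Step 3: theta = 0.233 * 1.56
Step 4: theta = 0.363

0.363


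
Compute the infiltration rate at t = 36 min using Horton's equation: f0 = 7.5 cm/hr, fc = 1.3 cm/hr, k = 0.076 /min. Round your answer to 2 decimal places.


Step 1: f = fc + (f0 - fc) * exp(-k * t)
Step 2: exp(-0.076 * 36) = 0.064829
Step 3: f = 1.3 + (7.5 - 1.3) * 0.064829
Step 4: f = 1.3 + 6.2 * 0.064829
Step 5: f = 1.7 cm/hr

1.7


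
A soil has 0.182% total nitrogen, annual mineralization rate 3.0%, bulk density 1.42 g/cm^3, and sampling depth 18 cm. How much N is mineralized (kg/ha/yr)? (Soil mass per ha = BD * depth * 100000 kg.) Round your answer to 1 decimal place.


Step 1: Soil mass per ha = BD * depth * 100000 = 1.42 * 18 * 100000 = 2556000 kg
Step 2: Total N pool = soil mass * N%/100 = 2556000 * 0.182/100 = 4651.92 kg/ha
Step 3: N mineralized = N pool * rate%/100 = 4651.92 * 3.0/100 = 139.6 kg/ha/yr

139.6


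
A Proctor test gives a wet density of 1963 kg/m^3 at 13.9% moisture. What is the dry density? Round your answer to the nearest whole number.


Step 1: Dry density = wet density / (1 + w/100)
Step 2: Dry density = 1963 / (1 + 13.9/100)
Step 3: Dry density = 1963 / 1.139
Step 4: Dry density = 1723 kg/m^3

1723


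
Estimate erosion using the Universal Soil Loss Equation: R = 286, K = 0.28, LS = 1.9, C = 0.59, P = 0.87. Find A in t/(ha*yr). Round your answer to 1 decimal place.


Step 1: A = R * K * LS * C * P
Step 2: R * K = 286 * 0.28 = 80.08
Step 3: (R*K) * LS = 80.08 * 1.9 = 152.152
Step 4: * C * P = 152.152 * 0.59 * 0.87 = 78.1
Step 5: A = 78.1 t/(ha*yr)

78.1


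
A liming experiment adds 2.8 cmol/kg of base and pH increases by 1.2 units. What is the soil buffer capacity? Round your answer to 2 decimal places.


Step 1: BC = change in base / change in pH
Step 2: BC = 2.8 / 1.2
Step 3: BC = 2.33 cmol/(kg*pH unit)

2.33


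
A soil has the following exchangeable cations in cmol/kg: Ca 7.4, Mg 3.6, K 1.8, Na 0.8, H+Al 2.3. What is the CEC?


Step 1: CEC = Ca + Mg + K + Na + (H+Al)
Step 2: CEC = 7.4 + 3.6 + 1.8 + 0.8 + 2.3
Step 3: CEC = 15.9 cmol/kg

15.9


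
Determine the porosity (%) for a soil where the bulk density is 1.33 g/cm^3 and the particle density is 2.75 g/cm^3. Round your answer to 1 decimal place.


Step 1: Formula: n = 100 * (1 - BD / PD)
Step 2: n = 100 * (1 - 1.33 / 2.75)
Step 3: n = 100 * (1 - 0.48364)
Step 4: n = 51.6%

51.6


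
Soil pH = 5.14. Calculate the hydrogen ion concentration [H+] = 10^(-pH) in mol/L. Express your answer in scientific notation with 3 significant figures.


Step 1: [H+] = 10^(-pH)
Step 2: [H+] = 10^(-5.14)
Step 3: [H+] = 7.24e-06 mol/L

7.24e-06


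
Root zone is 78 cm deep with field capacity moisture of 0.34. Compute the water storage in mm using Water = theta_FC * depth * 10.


Step 1: Water (mm) = theta_FC * depth (cm) * 10
Step 2: Water = 0.34 * 78 * 10
Step 3: Water = 265.2 mm

265.2


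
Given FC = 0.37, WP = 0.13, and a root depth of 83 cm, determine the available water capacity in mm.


Step 1: Available water = (FC - WP) * depth * 10
Step 2: AW = (0.37 - 0.13) * 83 * 10
Step 3: AW = 0.24 * 83 * 10
Step 4: AW = 199.2 mm

199.2


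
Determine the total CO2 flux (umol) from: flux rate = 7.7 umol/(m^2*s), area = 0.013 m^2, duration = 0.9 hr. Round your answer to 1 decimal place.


Step 1: Convert time to seconds: 0.9 hr * 3600 = 3240.0 s
Step 2: Total = flux * area * time_s
Step 3: Total = 7.7 * 0.013 * 3240.0
Step 4: Total = 324.3 umol

324.3


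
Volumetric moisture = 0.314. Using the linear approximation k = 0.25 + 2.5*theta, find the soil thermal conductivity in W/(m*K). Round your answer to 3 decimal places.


Step 1: k = 0.25 + 2.5 * theta
Step 2: k = 0.25 + 2.5 * 0.314
Step 3: k = 0.25 + 0.785
Step 4: k = 1.035 W/(m*K)

1.035


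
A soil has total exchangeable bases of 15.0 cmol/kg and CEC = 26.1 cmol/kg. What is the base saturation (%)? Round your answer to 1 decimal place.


Step 1: BS = 100 * (sum of bases) / CEC
Step 2: BS = 100 * 15.0 / 26.1
Step 3: BS = 57.5%

57.5


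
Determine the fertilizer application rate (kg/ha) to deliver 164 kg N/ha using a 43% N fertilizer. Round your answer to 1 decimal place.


Step 1: Fertilizer rate = target N / (N content / 100)
Step 2: Rate = 164 / (43 / 100)
Step 3: Rate = 164 / 0.43
Step 4: Rate = 381.4 kg/ha

381.4


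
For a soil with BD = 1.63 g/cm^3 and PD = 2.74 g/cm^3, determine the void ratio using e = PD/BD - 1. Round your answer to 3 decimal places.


Step 1: e = PD / BD - 1
Step 2: e = 2.74 / 1.63 - 1
Step 3: e = 1.68098 - 1
Step 4: e = 0.681

0.681


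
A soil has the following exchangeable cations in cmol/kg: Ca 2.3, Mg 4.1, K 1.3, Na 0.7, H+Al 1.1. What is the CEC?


Step 1: CEC = Ca + Mg + K + Na + (H+Al)
Step 2: CEC = 2.3 + 4.1 + 1.3 + 0.7 + 1.1
Step 3: CEC = 9.5 cmol/kg

9.5


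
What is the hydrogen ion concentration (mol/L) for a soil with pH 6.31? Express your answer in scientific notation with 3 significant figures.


Step 1: [H+] = 10^(-pH)
Step 2: [H+] = 10^(-6.31)
Step 3: [H+] = 4.90e-07 mol/L

4.90e-07


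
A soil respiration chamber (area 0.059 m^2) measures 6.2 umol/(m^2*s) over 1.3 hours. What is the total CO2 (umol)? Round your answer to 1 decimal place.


Step 1: Convert time to seconds: 1.3 hr * 3600 = 4680.0 s
Step 2: Total = flux * area * time_s
Step 3: Total = 6.2 * 0.059 * 4680.0
Step 4: Total = 1711.9 umol

1711.9


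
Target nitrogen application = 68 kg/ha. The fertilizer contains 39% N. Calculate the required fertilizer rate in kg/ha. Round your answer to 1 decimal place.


Step 1: Fertilizer rate = target N / (N content / 100)
Step 2: Rate = 68 / (39 / 100)
Step 3: Rate = 68 / 0.39
Step 4: Rate = 174.4 kg/ha

174.4


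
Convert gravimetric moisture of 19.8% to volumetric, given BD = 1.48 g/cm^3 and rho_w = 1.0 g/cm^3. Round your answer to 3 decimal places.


Step 1: theta = (w / 100) * BD / rho_w
Step 2: theta = (19.8 / 100) * 1.48 / 1.0
Step 3: theta = 0.198 * 1.48
Step 4: theta = 0.293

0.293


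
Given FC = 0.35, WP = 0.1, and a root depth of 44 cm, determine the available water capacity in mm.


Step 1: Available water = (FC - WP) * depth * 10
Step 2: AW = (0.35 - 0.1) * 44 * 10
Step 3: AW = 0.25 * 44 * 10
Step 4: AW = 110.0 mm

110.0


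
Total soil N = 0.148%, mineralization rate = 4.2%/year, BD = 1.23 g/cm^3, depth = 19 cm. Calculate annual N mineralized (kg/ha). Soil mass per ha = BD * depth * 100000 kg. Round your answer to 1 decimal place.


Step 1: Soil mass per ha = BD * depth * 100000 = 1.23 * 19 * 100000 = 2337000 kg
Step 2: Total N pool = soil mass * N%/100 = 2337000 * 0.148/100 = 3458.76 kg/ha
Step 3: N mineralized = N pool * rate%/100 = 3458.76 * 4.2/100 = 145.3 kg/ha/yr

145.3


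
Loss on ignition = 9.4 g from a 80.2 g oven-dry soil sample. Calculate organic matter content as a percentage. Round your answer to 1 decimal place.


Step 1: OM% = 100 * LOI / sample mass
Step 2: OM = 100 * 9.4 / 80.2
Step 3: OM = 11.7%

11.7


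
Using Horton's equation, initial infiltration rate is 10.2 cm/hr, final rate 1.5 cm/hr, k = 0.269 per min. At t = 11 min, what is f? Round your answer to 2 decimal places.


Step 1: f = fc + (f0 - fc) * exp(-k * t)
Step 2: exp(-0.269 * 11) = 0.051871
Step 3: f = 1.5 + (10.2 - 1.5) * 0.051871
Step 4: f = 1.5 + 8.7 * 0.051871
Step 5: f = 1.95 cm/hr

1.95


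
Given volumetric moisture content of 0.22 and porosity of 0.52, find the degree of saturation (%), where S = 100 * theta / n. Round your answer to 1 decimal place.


Step 1: S = 100 * theta_v / n
Step 2: S = 100 * 0.22 / 0.52
Step 3: S = 42.3%

42.3


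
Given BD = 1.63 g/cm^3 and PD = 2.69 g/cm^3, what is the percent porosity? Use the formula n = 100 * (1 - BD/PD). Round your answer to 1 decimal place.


Step 1: Formula: n = 100 * (1 - BD / PD)
Step 2: n = 100 * (1 - 1.63 / 2.69)
Step 3: n = 100 * (1 - 0.60595)
Step 4: n = 39.4%

39.4


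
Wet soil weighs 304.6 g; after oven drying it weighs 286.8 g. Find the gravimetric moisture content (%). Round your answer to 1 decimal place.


Step 1: Water mass = wet - dry = 304.6 - 286.8 = 17.8 g
Step 2: w = 100 * water mass / dry mass
Step 3: w = 100 * 17.8 / 286.8 = 6.2%

6.2


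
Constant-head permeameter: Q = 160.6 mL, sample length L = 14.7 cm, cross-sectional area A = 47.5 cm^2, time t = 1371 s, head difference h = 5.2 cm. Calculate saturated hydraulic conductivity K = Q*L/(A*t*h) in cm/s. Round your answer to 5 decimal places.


Step 1: K = Q * L / (A * t * h)
Step 2: Numerator = 160.6 * 14.7 = 2360.82
Step 3: Denominator = 47.5 * 1371 * 5.2 = 338637.0
Step 4: K = 2360.82 / 338637.0 = 0.00697 cm/s

0.00697


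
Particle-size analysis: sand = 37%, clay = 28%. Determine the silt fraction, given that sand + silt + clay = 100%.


Step 1: sand + silt + clay = 100%
Step 2: silt = 100 - sand - clay
Step 3: silt = 100 - 37 - 28
Step 4: silt = 35%

35


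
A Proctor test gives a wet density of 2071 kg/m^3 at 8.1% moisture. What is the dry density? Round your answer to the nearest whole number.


Step 1: Dry density = wet density / (1 + w/100)
Step 2: Dry density = 2071 / (1 + 8.1/100)
Step 3: Dry density = 2071 / 1.081
Step 4: Dry density = 1916 kg/m^3

1916


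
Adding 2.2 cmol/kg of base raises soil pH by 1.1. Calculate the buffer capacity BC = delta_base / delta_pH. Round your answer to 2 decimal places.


Step 1: BC = change in base / change in pH
Step 2: BC = 2.2 / 1.1
Step 3: BC = 2.0 cmol/(kg*pH unit)

2.0


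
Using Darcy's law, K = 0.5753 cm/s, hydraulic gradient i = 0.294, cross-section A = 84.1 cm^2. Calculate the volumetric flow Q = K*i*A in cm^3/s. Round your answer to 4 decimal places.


Step 1: Apply Darcy's law: Q = K * i * A
Step 2: Q = 0.5753 * 0.294 * 84.1
Step 3: Q = 14.2245 cm^3/s

14.2245


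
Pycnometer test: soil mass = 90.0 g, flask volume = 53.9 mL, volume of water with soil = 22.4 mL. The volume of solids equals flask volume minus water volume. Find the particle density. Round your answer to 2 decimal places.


Step 1: Volume of solids = flask volume - water volume with soil
Step 2: V_solids = 53.9 - 22.4 = 31.5 mL
Step 3: Particle density = mass / V_solids = 90.0 / 31.5 = 2.86 g/cm^3

2.86


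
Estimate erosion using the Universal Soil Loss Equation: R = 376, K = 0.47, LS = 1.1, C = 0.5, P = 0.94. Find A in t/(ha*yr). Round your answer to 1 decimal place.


Step 1: A = R * K * LS * C * P
Step 2: R * K = 376 * 0.47 = 176.72
Step 3: (R*K) * LS = 176.72 * 1.1 = 194.392
Step 4: * C * P = 194.392 * 0.5 * 0.94 = 91.4
Step 5: A = 91.4 t/(ha*yr)

91.4


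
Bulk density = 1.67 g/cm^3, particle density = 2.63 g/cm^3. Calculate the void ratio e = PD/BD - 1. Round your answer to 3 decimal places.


Step 1: e = PD / BD - 1
Step 2: e = 2.63 / 1.67 - 1
Step 3: e = 1.57485 - 1
Step 4: e = 0.575

0.575


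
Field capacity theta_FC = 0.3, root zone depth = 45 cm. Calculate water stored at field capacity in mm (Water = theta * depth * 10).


Step 1: Water (mm) = theta_FC * depth (cm) * 10
Step 2: Water = 0.3 * 45 * 10
Step 3: Water = 135.0 mm

135.0


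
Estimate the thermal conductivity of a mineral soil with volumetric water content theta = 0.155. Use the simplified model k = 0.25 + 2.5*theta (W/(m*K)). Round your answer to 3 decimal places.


Step 1: k = 0.25 + 2.5 * theta
Step 2: k = 0.25 + 2.5 * 0.155
Step 3: k = 0.25 + 0.388
Step 4: k = 0.638 W/(m*K)

0.638


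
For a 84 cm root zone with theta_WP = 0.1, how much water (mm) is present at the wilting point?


Step 1: Water (mm) = theta_WP * depth * 10
Step 2: Water = 0.1 * 84 * 10
Step 3: Water = 84.0 mm

84.0


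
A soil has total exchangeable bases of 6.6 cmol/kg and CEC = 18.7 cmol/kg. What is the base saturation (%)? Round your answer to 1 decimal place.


Step 1: BS = 100 * (sum of bases) / CEC
Step 2: BS = 100 * 6.6 / 18.7
Step 3: BS = 35.3%

35.3


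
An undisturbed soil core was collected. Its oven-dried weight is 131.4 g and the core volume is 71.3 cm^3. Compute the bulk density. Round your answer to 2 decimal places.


Step 1: Identify the formula: BD = dry mass / volume
Step 2: Substitute values: BD = 131.4 / 71.3
Step 3: BD = 1.84 g/cm^3

1.84


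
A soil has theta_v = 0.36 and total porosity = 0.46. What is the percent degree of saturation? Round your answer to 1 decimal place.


Step 1: S = 100 * theta_v / n
Step 2: S = 100 * 0.36 / 0.46
Step 3: S = 78.3%

78.3


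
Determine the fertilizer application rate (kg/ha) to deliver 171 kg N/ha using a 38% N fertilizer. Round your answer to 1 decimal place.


Step 1: Fertilizer rate = target N / (N content / 100)
Step 2: Rate = 171 / (38 / 100)
Step 3: Rate = 171 / 0.38
Step 4: Rate = 450.0 kg/ha

450.0


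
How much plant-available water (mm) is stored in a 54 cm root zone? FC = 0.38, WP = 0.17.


Step 1: Available water = (FC - WP) * depth * 10
Step 2: AW = (0.38 - 0.17) * 54 * 10
Step 3: AW = 0.21 * 54 * 10
Step 4: AW = 113.4 mm

113.4


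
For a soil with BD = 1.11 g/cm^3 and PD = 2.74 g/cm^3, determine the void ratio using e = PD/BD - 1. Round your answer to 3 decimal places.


Step 1: e = PD / BD - 1
Step 2: e = 2.74 / 1.11 - 1
Step 3: e = 2.46847 - 1
Step 4: e = 1.468

1.468


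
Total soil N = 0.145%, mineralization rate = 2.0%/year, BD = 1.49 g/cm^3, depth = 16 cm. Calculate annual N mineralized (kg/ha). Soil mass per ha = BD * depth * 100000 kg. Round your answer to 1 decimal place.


Step 1: Soil mass per ha = BD * depth * 100000 = 1.49 * 16 * 100000 = 2384000 kg
Step 2: Total N pool = soil mass * N%/100 = 2384000 * 0.145/100 = 3456.8 kg/ha
Step 3: N mineralized = N pool * rate%/100 = 3456.8 * 2.0/100 = 69.1 kg/ha/yr

69.1


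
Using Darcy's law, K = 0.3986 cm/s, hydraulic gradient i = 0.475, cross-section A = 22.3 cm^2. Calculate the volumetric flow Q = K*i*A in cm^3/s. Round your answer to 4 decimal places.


Step 1: Apply Darcy's law: Q = K * i * A
Step 2: Q = 0.3986 * 0.475 * 22.3
Step 3: Q = 4.2222 cm^3/s

4.2222


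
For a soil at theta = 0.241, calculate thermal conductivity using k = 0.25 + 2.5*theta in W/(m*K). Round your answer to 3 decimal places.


Step 1: k = 0.25 + 2.5 * theta
Step 2: k = 0.25 + 2.5 * 0.241
Step 3: k = 0.25 + 0.603
Step 4: k = 0.853 W/(m*K)

0.853


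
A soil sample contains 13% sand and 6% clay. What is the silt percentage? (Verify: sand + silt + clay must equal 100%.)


Step 1: sand + silt + clay = 100%
Step 2: silt = 100 - sand - clay
Step 3: silt = 100 - 13 - 6
Step 4: silt = 81%

81


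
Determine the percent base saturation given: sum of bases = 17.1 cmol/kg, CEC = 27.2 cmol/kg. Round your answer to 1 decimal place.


Step 1: BS = 100 * (sum of bases) / CEC
Step 2: BS = 100 * 17.1 / 27.2
Step 3: BS = 62.9%

62.9


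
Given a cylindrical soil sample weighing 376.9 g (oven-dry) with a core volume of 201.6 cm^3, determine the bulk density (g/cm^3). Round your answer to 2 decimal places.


Step 1: Identify the formula: BD = dry mass / volume
Step 2: Substitute values: BD = 376.9 / 201.6
Step 3: BD = 1.87 g/cm^3

1.87


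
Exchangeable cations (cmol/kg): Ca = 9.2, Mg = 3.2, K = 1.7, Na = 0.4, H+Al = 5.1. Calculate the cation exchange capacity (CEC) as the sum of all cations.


Step 1: CEC = Ca + Mg + K + Na + (H+Al)
Step 2: CEC = 9.2 + 3.2 + 1.7 + 0.4 + 5.1
Step 3: CEC = 19.6 cmol/kg

19.6


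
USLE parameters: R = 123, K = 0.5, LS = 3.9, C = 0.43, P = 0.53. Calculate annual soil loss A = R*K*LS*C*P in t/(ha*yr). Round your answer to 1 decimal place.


Step 1: A = R * K * LS * C * P
Step 2: R * K = 123 * 0.5 = 61.5
Step 3: (R*K) * LS = 61.5 * 3.9 = 239.85
Step 4: * C * P = 239.85 * 0.43 * 0.53 = 54.7
Step 5: A = 54.7 t/(ha*yr)

54.7


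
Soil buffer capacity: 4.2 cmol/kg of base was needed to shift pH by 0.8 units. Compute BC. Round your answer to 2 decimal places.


Step 1: BC = change in base / change in pH
Step 2: BC = 4.2 / 0.8
Step 3: BC = 5.25 cmol/(kg*pH unit)

5.25


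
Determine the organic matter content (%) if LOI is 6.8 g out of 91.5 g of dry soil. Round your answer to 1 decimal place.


Step 1: OM% = 100 * LOI / sample mass
Step 2: OM = 100 * 6.8 / 91.5
Step 3: OM = 7.4%

7.4


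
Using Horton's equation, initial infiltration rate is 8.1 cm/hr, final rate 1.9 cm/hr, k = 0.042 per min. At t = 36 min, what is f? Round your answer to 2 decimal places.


Step 1: f = fc + (f0 - fc) * exp(-k * t)
Step 2: exp(-0.042 * 36) = 0.220469
Step 3: f = 1.9 + (8.1 - 1.9) * 0.220469
Step 4: f = 1.9 + 6.2 * 0.220469
Step 5: f = 3.27 cm/hr

3.27


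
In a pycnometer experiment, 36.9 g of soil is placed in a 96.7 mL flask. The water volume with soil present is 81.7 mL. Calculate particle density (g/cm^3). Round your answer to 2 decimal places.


Step 1: Volume of solids = flask volume - water volume with soil
Step 2: V_solids = 96.7 - 81.7 = 15.0 mL
Step 3: Particle density = mass / V_solids = 36.9 / 15.0 = 2.46 g/cm^3

2.46


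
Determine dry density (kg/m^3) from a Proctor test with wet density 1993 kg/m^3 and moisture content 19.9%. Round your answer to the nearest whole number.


Step 1: Dry density = wet density / (1 + w/100)
Step 2: Dry density = 1993 / (1 + 19.9/100)
Step 3: Dry density = 1993 / 1.199
Step 4: Dry density = 1662 kg/m^3

1662


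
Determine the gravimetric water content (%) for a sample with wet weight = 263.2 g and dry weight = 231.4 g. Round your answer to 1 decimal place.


Step 1: Water mass = wet - dry = 263.2 - 231.4 = 31.8 g
Step 2: w = 100 * water mass / dry mass
Step 3: w = 100 * 31.8 / 231.4 = 13.7%

13.7


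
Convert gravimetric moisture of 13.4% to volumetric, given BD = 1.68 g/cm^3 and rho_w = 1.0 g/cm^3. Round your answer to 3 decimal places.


Step 1: theta = (w / 100) * BD / rho_w
Step 2: theta = (13.4 / 100) * 1.68 / 1.0
Step 3: theta = 0.134 * 1.68
Step 4: theta = 0.225

0.225


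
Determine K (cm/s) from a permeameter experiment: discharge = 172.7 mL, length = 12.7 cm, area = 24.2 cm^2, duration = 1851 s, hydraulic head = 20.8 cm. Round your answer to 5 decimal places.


Step 1: K = Q * L / (A * t * h)
Step 2: Numerator = 172.7 * 12.7 = 2193.29
Step 3: Denominator = 24.2 * 1851 * 20.8 = 931719.36
Step 4: K = 2193.29 / 931719.36 = 0.00235 cm/s

0.00235


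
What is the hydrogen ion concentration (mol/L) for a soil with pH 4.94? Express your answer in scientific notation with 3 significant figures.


Step 1: [H+] = 10^(-pH)
Step 2: [H+] = 10^(-4.94)
Step 3: [H+] = 1.15e-05 mol/L

1.15e-05


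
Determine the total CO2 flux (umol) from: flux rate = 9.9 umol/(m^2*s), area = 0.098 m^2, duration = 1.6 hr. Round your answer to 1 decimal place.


Step 1: Convert time to seconds: 1.6 hr * 3600 = 5760.0 s
Step 2: Total = flux * area * time_s
Step 3: Total = 9.9 * 0.098 * 5760.0
Step 4: Total = 5588.4 umol

5588.4


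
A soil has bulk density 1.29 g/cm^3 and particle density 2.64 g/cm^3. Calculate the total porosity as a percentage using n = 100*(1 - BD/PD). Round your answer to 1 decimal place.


Step 1: Formula: n = 100 * (1 - BD / PD)
Step 2: n = 100 * (1 - 1.29 / 2.64)
Step 3: n = 100 * (1 - 0.48864)
Step 4: n = 51.1%

51.1


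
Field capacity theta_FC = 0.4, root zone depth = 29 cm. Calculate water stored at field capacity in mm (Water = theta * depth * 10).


Step 1: Water (mm) = theta_FC * depth (cm) * 10
Step 2: Water = 0.4 * 29 * 10
Step 3: Water = 116.0 mm

116.0


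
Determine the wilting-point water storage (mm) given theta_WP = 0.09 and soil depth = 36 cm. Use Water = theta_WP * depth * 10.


Step 1: Water (mm) = theta_WP * depth * 10
Step 2: Water = 0.09 * 36 * 10
Step 3: Water = 32.4 mm

32.4


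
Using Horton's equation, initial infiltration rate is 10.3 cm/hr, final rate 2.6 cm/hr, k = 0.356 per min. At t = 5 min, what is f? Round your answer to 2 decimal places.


Step 1: f = fc + (f0 - fc) * exp(-k * t)
Step 2: exp(-0.356 * 5) = 0.168638
Step 3: f = 2.6 + (10.3 - 2.6) * 0.168638
Step 4: f = 2.6 + 7.7 * 0.168638
Step 5: f = 3.9 cm/hr

3.9


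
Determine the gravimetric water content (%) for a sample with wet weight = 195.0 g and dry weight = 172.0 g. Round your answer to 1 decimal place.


Step 1: Water mass = wet - dry = 195.0 - 172.0 = 23.0 g
Step 2: w = 100 * water mass / dry mass
Step 3: w = 100 * 23.0 / 172.0 = 13.4%

13.4


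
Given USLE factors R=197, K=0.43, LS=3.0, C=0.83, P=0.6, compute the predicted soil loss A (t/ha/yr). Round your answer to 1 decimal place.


Step 1: A = R * K * LS * C * P
Step 2: R * K = 197 * 0.43 = 84.71
Step 3: (R*K) * LS = 84.71 * 3.0 = 254.13
Step 4: * C * P = 254.13 * 0.83 * 0.6 = 126.6
Step 5: A = 126.6 t/(ha*yr)

126.6


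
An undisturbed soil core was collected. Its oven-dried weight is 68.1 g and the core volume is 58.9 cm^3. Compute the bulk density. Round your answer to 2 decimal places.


Step 1: Identify the formula: BD = dry mass / volume
Step 2: Substitute values: BD = 68.1 / 58.9
Step 3: BD = 1.16 g/cm^3

1.16


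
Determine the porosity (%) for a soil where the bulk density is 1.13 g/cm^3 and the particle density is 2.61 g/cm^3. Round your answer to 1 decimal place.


Step 1: Formula: n = 100 * (1 - BD / PD)
Step 2: n = 100 * (1 - 1.13 / 2.61)
Step 3: n = 100 * (1 - 0.43295)
Step 4: n = 56.7%

56.7


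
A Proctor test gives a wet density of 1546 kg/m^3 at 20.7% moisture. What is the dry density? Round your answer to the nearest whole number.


Step 1: Dry density = wet density / (1 + w/100)
Step 2: Dry density = 1546 / (1 + 20.7/100)
Step 3: Dry density = 1546 / 1.207
Step 4: Dry density = 1281 kg/m^3

1281


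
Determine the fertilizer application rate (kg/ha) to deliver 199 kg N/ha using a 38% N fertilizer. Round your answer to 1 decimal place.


Step 1: Fertilizer rate = target N / (N content / 100)
Step 2: Rate = 199 / (38 / 100)
Step 3: Rate = 199 / 0.38
Step 4: Rate = 523.7 kg/ha

523.7


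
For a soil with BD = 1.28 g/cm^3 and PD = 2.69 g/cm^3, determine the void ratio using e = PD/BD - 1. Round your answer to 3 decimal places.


Step 1: e = PD / BD - 1
Step 2: e = 2.69 / 1.28 - 1
Step 3: e = 2.10156 - 1
Step 4: e = 1.102

1.102


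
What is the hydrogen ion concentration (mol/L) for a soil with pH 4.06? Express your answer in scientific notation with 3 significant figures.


Step 1: [H+] = 10^(-pH)
Step 2: [H+] = 10^(-4.06)
Step 3: [H+] = 8.71e-05 mol/L

8.71e-05


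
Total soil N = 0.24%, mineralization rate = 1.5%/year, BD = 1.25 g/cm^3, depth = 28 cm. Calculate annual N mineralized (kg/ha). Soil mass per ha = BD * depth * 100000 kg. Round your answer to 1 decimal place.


Step 1: Soil mass per ha = BD * depth * 100000 = 1.25 * 28 * 100000 = 3500000 kg
Step 2: Total N pool = soil mass * N%/100 = 3500000 * 0.24/100 = 8400.0 kg/ha
Step 3: N mineralized = N pool * rate%/100 = 8400.0 * 1.5/100 = 126.0 kg/ha/yr

126.0


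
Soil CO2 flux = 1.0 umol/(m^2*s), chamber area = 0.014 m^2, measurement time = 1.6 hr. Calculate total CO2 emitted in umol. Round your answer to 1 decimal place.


Step 1: Convert time to seconds: 1.6 hr * 3600 = 5760.0 s
Step 2: Total = flux * area * time_s
Step 3: Total = 1.0 * 0.014 * 5760.0
Step 4: Total = 80.6 umol

80.6


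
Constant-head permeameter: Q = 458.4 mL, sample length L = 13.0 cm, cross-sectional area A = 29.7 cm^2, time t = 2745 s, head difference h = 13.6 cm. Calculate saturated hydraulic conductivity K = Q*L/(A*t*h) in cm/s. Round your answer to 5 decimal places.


Step 1: K = Q * L / (A * t * h)
Step 2: Numerator = 458.4 * 13.0 = 5959.2
Step 3: Denominator = 29.7 * 2745 * 13.6 = 1108760.4
Step 4: K = 5959.2 / 1108760.4 = 0.00537 cm/s

0.00537


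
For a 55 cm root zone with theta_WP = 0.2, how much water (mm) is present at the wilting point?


Step 1: Water (mm) = theta_WP * depth * 10
Step 2: Water = 0.2 * 55 * 10
Step 3: Water = 110.0 mm

110.0


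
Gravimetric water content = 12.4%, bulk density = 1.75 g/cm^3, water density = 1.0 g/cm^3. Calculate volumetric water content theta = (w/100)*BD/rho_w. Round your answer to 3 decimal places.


Step 1: theta = (w / 100) * BD / rho_w
Step 2: theta = (12.4 / 100) * 1.75 / 1.0
Step 3: theta = 0.124 * 1.75
Step 4: theta = 0.217

0.217


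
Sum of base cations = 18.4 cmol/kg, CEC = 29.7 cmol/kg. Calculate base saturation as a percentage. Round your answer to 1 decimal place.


Step 1: BS = 100 * (sum of bases) / CEC
Step 2: BS = 100 * 18.4 / 29.7
Step 3: BS = 62.0%

62.0


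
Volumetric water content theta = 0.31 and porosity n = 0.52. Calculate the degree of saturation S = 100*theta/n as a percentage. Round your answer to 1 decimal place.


Step 1: S = 100 * theta_v / n
Step 2: S = 100 * 0.31 / 0.52
Step 3: S = 59.6%

59.6


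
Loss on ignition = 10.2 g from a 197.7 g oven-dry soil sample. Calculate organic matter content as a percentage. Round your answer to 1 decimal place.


Step 1: OM% = 100 * LOI / sample mass
Step 2: OM = 100 * 10.2 / 197.7
Step 3: OM = 5.2%

5.2


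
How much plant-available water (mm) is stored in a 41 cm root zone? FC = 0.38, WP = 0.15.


Step 1: Available water = (FC - WP) * depth * 10
Step 2: AW = (0.38 - 0.15) * 41 * 10
Step 3: AW = 0.23 * 41 * 10
Step 4: AW = 94.3 mm

94.3


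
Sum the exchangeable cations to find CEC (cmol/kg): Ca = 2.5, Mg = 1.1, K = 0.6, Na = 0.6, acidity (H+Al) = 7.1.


Step 1: CEC = Ca + Mg + K + Na + (H+Al)
Step 2: CEC = 2.5 + 1.1 + 0.6 + 0.6 + 7.1
Step 3: CEC = 11.9 cmol/kg

11.9


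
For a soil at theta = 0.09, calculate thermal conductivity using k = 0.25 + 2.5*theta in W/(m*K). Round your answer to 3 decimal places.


Step 1: k = 0.25 + 2.5 * theta
Step 2: k = 0.25 + 2.5 * 0.09
Step 3: k = 0.25 + 0.225
Step 4: k = 0.475 W/(m*K)

0.475


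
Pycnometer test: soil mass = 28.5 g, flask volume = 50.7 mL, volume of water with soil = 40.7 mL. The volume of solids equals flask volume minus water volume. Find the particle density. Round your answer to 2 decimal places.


Step 1: Volume of solids = flask volume - water volume with soil
Step 2: V_solids = 50.7 - 40.7 = 10.0 mL
Step 3: Particle density = mass / V_solids = 28.5 / 10.0 = 2.85 g/cm^3

2.85
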